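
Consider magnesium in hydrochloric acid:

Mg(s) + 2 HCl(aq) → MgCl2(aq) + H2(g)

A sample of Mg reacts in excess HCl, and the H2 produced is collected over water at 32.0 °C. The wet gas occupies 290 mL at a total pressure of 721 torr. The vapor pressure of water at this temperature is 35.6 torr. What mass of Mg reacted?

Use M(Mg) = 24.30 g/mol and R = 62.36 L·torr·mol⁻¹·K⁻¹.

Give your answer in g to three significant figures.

0.254 g

P(H2) = 721 − 35.6 = 685.4 torr
n(H2) = PV/RT = (685.4 × 0.2900) / (62.36 × 305.15) = 0.01045 mol
n(Mg) = (1/1) × 0.01045 = 0.01045 mol
m(Mg) = 0.01045 × 24.30 = 0.2539 g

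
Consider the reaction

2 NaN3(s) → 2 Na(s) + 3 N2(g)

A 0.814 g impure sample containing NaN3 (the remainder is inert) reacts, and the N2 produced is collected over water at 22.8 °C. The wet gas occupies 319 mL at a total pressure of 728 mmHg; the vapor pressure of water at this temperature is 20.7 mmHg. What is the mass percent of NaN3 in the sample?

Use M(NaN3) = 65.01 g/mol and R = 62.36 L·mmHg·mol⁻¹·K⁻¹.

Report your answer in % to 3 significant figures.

65.1 %

P(N2) = 728 − 20.7 = 707.3 mmHg
n(N2) = PV/RT = (707.3 × 0.3190) / (62.36 × 295.95) = 0.01223 mol
n(NaN3) = (2/3) × 0.01223 = 0.008153 mol
m(NaN3) = 0.008153 × 65.01 = 0.5300 g
%NaN3 = 0.5300 / 0.814 × 100 = 65.11%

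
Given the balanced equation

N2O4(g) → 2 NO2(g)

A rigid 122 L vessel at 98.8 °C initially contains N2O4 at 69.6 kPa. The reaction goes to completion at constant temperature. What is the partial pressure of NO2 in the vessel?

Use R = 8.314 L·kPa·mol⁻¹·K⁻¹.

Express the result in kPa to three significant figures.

n(N2O4)₀ = PV/RT = (69.6 × 122) / (8.314 × 371.95) = 2.746 mol
n(NO2) = (2/1) × 2.746 = 5.492 mol
P(NO2) = nRT/V = 5.492 × 8.314 × 371.95 / 122 = 139.2 kPa

139 kPa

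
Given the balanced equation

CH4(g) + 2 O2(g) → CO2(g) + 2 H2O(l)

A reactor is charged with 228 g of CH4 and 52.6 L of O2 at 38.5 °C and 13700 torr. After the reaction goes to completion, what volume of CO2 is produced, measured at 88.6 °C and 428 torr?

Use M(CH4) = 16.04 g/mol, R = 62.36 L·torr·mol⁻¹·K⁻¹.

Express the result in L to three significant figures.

749 L

n(CH4) = 228 / 16.04 = 14.21 mol
n(O2) = PV/RT = (13700 × 52.6) / (62.36 × 311.65) = 37.08 mol
For 14.21 mol CH4, stoichiometry requires (2/1) × 14.21 = 28.42 mol O2; 37.08 mol is available, so CH4 is limiting.
n(CO2) = (1/1) × 14.21 = 14.21 mol
V(CO2) = nRT/P = 14.21 × 62.36 × 361.75 / 428 = 749.0 L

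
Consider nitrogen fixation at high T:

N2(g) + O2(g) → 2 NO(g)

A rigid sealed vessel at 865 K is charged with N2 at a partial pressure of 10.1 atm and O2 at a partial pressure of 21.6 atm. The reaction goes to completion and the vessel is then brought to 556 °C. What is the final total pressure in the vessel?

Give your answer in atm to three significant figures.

With V and T fixed, P_i ∝ n_i, so the mole ratios apply directly to partial pressures at 865 K.
P(O2) required for 10.1 atm of N2 = (1/1) × 10.1 = 10.10 atm; available 21.6 atm, so N2 is limiting.
P(O2) remaining = 21.6 − (1/1) × 10.1 = 11.50 atm
P(gaseous products) = (2)/1 × 10.1 = 20.20 atm
P_total at 865 K = 11.50 + 20.20 = 31.70 atm
Scaling to 556 °C: P = 31.70 × 829.15/865 = 30.39 atm

30.4 atm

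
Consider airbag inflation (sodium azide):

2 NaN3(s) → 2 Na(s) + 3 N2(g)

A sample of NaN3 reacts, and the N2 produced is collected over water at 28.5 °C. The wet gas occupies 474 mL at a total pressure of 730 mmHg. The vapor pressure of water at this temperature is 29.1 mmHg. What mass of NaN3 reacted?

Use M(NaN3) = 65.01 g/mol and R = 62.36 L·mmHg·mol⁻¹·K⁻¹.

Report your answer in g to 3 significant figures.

0.765 g

P(N2) = 730 − 29.1 = 700.9 mmHg
n(N2) = PV/RT = (700.9 × 0.4740) / (62.36 × 301.65) = 0.01766 mol
n(NaN3) = (2/3) × 0.01766 = 0.01177 mol
m(NaN3) = 0.01177 × 65.01 = 0.7652 g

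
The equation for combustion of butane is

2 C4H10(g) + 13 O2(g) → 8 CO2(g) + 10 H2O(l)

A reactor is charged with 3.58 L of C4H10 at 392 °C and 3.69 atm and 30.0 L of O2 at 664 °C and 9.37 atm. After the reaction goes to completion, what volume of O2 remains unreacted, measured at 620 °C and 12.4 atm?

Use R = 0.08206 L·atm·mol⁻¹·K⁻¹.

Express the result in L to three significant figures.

n(C4H10) = PV/RT = (3.69 × 3.58) / (0.08206 × 665.15) = 0.2420 mol
n(O2) = PV/RT = (9.37 × 30.0) / (0.08206 × 937.15) = 3.655 mol
For 0.2420 mol C4H10, stoichiometry requires (13/2) × 0.2420 = 1.573 mol O2; 3.655 mol is available, so C4H10 is limiting.
n(O2) consumed = (13/2) × 0.2420 = 1.573 mol; remaining = 3.655 − 1.573 = 2.082 mol
V(O2) = nRT/P = 2.082 × 0.08206 × 893.15 / 12.4 = 12.31 L

12.3 L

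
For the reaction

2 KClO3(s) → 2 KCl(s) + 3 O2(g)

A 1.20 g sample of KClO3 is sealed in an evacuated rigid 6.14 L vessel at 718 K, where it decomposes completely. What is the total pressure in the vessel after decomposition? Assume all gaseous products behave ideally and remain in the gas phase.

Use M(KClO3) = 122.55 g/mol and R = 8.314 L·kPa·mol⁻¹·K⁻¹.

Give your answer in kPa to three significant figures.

14.3 kPa

n(KClO3) = 1.20 / 122.55 = 0.009792 mol
n(gas produced) = (3/2) × 0.009792 = 0.01469 mol
P = nRT/V = 0.01469 × 8.314 × 718 / 6.14 = 14.28 kPa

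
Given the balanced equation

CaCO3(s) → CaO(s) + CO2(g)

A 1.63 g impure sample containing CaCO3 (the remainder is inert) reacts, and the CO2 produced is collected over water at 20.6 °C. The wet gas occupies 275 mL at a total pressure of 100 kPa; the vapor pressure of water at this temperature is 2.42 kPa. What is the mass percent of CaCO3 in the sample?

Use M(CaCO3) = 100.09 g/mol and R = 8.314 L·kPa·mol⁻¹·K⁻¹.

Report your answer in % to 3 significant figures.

67.5 %

P(CO2) = 100 − 2.42 = 97.58 kPa
n(CO2) = PV/RT = (97.58 × 0.2750) / (8.314 × 293.75) = 0.01099 mol
n(CaCO3) = (1/1) × 0.01099 = 0.01099 mol
m(CaCO3) = 0.01099 × 100.09 = 1.100 g
%CaCO3 = 1.100 / 1.63 × 100 = 67.48%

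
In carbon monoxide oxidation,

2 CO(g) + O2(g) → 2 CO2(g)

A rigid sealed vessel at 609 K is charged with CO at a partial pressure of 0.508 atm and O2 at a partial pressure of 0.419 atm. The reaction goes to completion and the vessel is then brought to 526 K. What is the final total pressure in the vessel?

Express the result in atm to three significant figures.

With V and T fixed, P_i ∝ n_i, so the mole ratios apply directly to partial pressures at 609 K.
P(O2) required for 0.508 atm of CO = (1/2) × 0.508 = 0.2540 atm; available 0.419 atm, so CO is limiting.
P(O2) remaining = 0.419 − (1/2) × 0.508 = 0.1650 atm
P(gaseous products) = (2)/2 × 0.508 = 0.5080 atm
P_total at 609 K = 0.1650 + 0.5080 = 0.6730 atm
Scaling to 526 K: P = 0.6730 × 526/609 = 0.5813 atm

0.581 atm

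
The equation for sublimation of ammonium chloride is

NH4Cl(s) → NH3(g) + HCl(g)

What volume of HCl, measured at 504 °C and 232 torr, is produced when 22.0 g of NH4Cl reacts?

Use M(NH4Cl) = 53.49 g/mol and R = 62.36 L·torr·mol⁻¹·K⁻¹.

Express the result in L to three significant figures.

85.9 L

n(NH4Cl) = 22.00 / 53.49 = 0.4113 mol
n(HCl) = (1/1) × 0.4113 = 0.4113 mol
V = nRT/P = 0.4113 × 62.36 × 777.15 / 232 = 85.92 L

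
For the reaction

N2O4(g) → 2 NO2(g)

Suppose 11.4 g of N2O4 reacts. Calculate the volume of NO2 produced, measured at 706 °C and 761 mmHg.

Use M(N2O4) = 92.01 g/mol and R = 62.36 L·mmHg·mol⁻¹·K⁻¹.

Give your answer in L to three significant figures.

n(N2O4) = 11.40 / 92.01 = 0.1239 mol
n(NO2) = (2/1) × 0.1239 = 0.2478 mol
V = nRT/P = 0.2478 × 62.36 × 979.15 / 761 = 19.88 L

19.9 L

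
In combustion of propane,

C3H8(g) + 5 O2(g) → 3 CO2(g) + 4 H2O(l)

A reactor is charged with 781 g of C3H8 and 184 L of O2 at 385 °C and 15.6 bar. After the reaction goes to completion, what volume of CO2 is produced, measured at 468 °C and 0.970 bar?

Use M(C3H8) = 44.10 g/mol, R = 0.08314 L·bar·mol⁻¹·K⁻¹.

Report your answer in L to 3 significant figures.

n(C3H8) = 781 / 44.10 = 17.71 mol
n(O2) = PV/RT = (15.6 × 184) / (0.08314 × 658.15) = 52.46 mol
For 17.71 mol C3H8, stoichiometry requires (5/1) × 17.71 = 88.55 mol O2; 52.46 mol is available, so O2 is limiting.
n(CO2) = (3/5) × 52.46 = 31.48 mol
V(CO2) = nRT/P = 31.48 × 0.08314 × 741.15 / 0.970 = 2000 L

2000 L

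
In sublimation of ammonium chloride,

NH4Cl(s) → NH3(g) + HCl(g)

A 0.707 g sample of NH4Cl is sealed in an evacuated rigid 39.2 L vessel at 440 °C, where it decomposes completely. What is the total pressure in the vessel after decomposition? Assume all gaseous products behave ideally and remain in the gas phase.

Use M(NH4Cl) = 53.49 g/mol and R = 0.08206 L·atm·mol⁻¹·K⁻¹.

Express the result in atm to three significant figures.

n(NH4Cl) = 0.707 / 53.49 = 0.01322 mol
n(gas produced) = (2/1) × 0.01322 = 0.02644 mol
P = nRT/V = 0.02644 × 0.08206 × 713.15 / 39.2 = 0.03947 atm

0.0395 atm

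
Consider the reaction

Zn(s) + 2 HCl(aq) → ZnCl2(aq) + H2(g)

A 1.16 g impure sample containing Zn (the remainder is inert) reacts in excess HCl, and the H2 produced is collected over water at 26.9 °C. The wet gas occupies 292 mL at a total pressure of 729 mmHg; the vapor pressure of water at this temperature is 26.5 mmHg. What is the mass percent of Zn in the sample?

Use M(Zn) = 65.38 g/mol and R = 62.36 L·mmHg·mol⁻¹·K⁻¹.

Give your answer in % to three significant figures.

P(H2) = 729 − 26.5 = 702.5 mmHg
n(H2) = PV/RT = (702.5 × 0.2920) / (62.36 × 300.05) = 0.01096 mol
n(Zn) = (1/1) × 0.01096 = 0.01096 mol
m(Zn) = 0.01096 × 65.38 = 0.7166 g
%Zn = 0.7166 / 1.16 × 100 = 61.78%

61.8 %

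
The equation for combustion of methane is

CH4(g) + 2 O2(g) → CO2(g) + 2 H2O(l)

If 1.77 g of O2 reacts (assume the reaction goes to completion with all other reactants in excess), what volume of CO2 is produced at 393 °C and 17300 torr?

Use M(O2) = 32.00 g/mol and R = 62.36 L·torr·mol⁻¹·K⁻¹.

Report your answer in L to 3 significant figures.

0.0664 L

n(O2) = 1.770 / 32.00 = 0.05531 mol
n(CO2) = (1/2) × 0.05531 = 0.02765 mol
V = nRT/P = 0.02765 × 62.36 × 666.15 / 17300 = 0.06639 L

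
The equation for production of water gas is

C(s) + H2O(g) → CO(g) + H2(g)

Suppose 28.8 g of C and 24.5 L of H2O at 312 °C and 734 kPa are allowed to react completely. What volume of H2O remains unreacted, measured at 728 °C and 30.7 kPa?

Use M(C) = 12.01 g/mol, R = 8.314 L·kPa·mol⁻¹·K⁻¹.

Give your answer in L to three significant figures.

352 L

n(C) = 28.8 / 12.01 = 2.398 mol
n(H2O) = PV/RT = (734 × 24.5) / (8.314 × 585.15) = 3.696 mol
For 2.398 mol C, stoichiometry requires (1/1) × 2.398 = 2.398 mol H2O; 3.696 mol is available, so C is limiting.
n(H2O) consumed = (1/1) × 2.398 = 2.398 mol; remaining = 3.696 − 2.398 = 1.298 mol
V(H2O) = nRT/P = 1.298 × 8.314 × 1001.15 / 30.7 = 351.9 L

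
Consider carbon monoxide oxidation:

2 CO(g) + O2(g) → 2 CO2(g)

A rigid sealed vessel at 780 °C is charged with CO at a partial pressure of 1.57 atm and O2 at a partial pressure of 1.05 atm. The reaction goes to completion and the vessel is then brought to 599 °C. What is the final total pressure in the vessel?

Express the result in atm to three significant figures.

1.52 atm

With V and T fixed, P_i ∝ n_i, so the mole ratios apply directly to partial pressures at 780 °C.
P(O2) required for 1.57 atm of CO = (1/2) × 1.57 = 0.7850 atm; available 1.05 atm, so CO is limiting.
P(O2) remaining = 1.05 − (1/2) × 1.57 = 0.2650 atm
P(gaseous products) = (2)/2 × 1.57 = 1.570 atm
P_total at 780 °C = 0.2650 + 1.570 = 1.835 atm
Scaling to 599 °C: P = 1.835 × 872.15/1053.15 = 1.520 atm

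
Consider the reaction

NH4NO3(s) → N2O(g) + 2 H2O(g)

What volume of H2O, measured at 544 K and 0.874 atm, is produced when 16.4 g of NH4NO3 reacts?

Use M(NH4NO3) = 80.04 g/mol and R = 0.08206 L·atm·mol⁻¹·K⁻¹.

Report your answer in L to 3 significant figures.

20.9 L

n(NH4NO3) = 16.40 / 80.04 = 0.2049 mol
n(H2O) = (2/1) × 0.2049 = 0.4098 mol
V = nRT/P = 0.4098 × 0.08206 × 544 / 0.874 = 20.93 L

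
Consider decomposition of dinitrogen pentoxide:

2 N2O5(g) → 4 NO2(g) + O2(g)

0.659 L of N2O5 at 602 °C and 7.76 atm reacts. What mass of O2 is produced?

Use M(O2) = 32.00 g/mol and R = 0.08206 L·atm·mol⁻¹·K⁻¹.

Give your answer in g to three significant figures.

n(N2O5) = PV/RT = (7.76 × 0.659) / (0.08206 × 875.15) = 0.07121 mol
n(O2) = (1/2) × 0.07121 = 0.03560 mol
m(O2) = 0.03560 × 32.00 = 1.139 g

1.14 g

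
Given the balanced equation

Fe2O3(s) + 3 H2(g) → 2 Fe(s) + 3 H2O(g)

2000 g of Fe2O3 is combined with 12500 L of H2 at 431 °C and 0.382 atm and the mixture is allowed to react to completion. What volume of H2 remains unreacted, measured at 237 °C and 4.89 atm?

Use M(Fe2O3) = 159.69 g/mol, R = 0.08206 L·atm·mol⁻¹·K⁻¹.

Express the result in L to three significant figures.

386 L

n(Fe2O3) = 2000 / 159.69 = 12.52 mol
n(H2) = PV/RT = (0.382 × 12500) / (0.08206 × 704.15) = 82.64 mol
For 12.52 mol Fe2O3, stoichiometry requires (3/1) × 12.52 = 37.56 mol H2; 82.64 mol is available, so Fe2O3 is limiting.
n(H2) consumed = (3/1) × 12.52 = 37.56 mol; remaining = 82.64 − 37.56 = 45.08 mol
V(H2) = nRT/P = 45.08 × 0.08206 × 510.15 / 4.89 = 385.9 L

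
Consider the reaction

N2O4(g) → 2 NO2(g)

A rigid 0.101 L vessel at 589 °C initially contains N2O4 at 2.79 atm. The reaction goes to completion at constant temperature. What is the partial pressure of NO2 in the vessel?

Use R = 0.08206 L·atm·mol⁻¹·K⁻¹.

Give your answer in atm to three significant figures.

5.58 atm

n(N2O4)₀ = PV/RT = (2.79 × 0.101) / (0.08206 × 862.15) = 0.003983 mol
n(NO2) = (2/1) × 0.003983 = 0.007966 mol
P(NO2) = nRT/V = 0.007966 × 0.08206 × 862.15 / 0.101 = 5.580 atm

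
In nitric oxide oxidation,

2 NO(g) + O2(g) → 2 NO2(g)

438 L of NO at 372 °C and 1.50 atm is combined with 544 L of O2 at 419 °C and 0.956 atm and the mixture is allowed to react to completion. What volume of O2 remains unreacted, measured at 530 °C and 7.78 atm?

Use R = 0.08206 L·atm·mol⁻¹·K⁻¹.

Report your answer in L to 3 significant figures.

n(NO) = PV/RT = (1.50 × 438) / (0.08206 × 645.15) = 12.41 mol
n(O2) = PV/RT = (0.956 × 544) / (0.08206 × 692.15) = 9.156 mol
For 12.41 mol NO, stoichiometry requires (1/2) × 12.41 = 6.205 mol O2; 9.156 mol is available, so NO is limiting.
n(O2) consumed = (1/2) × 12.41 = 6.205 mol; remaining = 9.156 − 6.205 = 2.951 mol
V(O2) = nRT/P = 2.951 × 0.08206 × 803.15 / 7.78 = 25.00 L

25.0 L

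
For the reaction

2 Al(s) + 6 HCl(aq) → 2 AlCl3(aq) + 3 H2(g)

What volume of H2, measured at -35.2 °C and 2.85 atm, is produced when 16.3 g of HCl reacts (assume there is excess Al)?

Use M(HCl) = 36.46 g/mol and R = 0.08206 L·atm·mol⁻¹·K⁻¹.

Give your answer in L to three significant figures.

n(HCl) = 16.30 / 36.46 = 0.4471 mol
n(H2) = (3/6) × 0.4471 = 0.2235 mol
V = nRT/P = 0.2235 × 0.08206 × 237.95 / 2.85 = 1.531 L

1.53 L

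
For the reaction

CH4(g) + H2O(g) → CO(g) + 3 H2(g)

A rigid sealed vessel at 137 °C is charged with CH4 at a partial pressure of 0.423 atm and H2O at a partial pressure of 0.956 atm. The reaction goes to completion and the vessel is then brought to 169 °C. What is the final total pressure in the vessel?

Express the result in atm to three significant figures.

2.40 atm

At constant V, partial pressures at 137 °C are proportional to moles, so apply stoichiometry directly to pressures.
P(H2O) required for 0.423 atm of CH4 = (1/1) × 0.423 = 0.4230 atm; available 0.956 atm, so CH4 is limiting.
P(H2O) remaining = 0.956 − (1/1) × 0.423 = 0.5330 atm
P(gaseous products) = (1+3)/1 × 0.423 = 1.692 atm
P_total at 137 °C = 0.5330 + 1.692 = 2.225 atm
Scaling to 169 °C: P = 2.225 × 442.15/410.15 = 2.399 atm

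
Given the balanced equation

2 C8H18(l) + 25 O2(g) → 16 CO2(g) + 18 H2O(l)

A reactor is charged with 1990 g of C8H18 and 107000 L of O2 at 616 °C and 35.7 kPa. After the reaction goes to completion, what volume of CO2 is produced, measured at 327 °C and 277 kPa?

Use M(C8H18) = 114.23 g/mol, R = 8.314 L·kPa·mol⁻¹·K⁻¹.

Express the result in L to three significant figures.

2510 L

n(C8H18) = 1990 / 114.23 = 17.42 mol
n(O2) = PV/RT = (35.7 × 107000) / (8.314 × 889.15) = 516.7 mol
For 17.42 mol C8H18, stoichiometry requires (25/2) × 17.42 = 217.8 mol O2; 516.7 mol is available, so C8H18 is limiting.
n(CO2) = (16/2) × 17.42 = 139.4 mol
V(CO2) = nRT/P = 139.4 × 8.314 × 600.15 / 277 = 2511 L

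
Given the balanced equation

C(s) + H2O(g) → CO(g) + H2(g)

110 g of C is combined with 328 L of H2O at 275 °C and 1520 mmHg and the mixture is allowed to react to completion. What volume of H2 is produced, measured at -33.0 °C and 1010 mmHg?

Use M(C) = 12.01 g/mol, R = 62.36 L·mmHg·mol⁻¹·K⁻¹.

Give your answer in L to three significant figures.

136 L

n(C) = 110 / 12.01 = 9.159 mol
n(H2O) = PV/RT = (1520 × 328) / (62.36 × 548.15) = 14.59 mol
For 9.159 mol C, stoichiometry requires (1/1) × 9.159 = 9.159 mol H2O; 14.59 mol is available, so C is limiting.
n(H2) = (1/1) × 9.159 = 9.159 mol
V(H2) = nRT/P = 9.159 × 62.36 × 240.15 / 1010 = 135.8 L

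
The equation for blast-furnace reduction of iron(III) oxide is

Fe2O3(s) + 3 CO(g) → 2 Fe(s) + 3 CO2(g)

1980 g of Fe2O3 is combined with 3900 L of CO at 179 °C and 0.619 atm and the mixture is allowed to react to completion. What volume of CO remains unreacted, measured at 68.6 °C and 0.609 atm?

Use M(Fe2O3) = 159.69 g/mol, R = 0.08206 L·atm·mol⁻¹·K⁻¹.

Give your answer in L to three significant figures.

1280 L

n(Fe2O3) = 1980 / 159.69 = 12.40 mol
n(CO) = PV/RT = (0.619 × 3900) / (0.08206 × 452.15) = 65.06 mol
For 12.40 mol Fe2O3, stoichiometry requires (3/1) × 12.40 = 37.20 mol CO; 65.06 mol is available, so Fe2O3 is limiting.
n(CO) consumed = (3/1) × 12.40 = 37.20 mol; remaining = 65.06 − 37.20 = 27.86 mol
V(CO) = nRT/P = 27.86 × 0.08206 × 341.75 / 0.609 = 1283 L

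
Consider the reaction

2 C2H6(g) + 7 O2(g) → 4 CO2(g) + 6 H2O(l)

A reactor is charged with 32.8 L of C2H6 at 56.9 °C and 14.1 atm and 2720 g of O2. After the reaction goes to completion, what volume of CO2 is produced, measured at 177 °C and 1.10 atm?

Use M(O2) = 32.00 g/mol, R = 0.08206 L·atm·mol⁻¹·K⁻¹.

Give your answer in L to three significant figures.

n(C2H6) = PV/RT = (14.1 × 32.8) / (0.08206 × 330.05) = 17.08 mol
n(O2) = 2720 / 32.00 = 85.00 mol
For 17.08 mol C2H6, stoichiometry requires (7/2) × 17.08 = 59.78 mol O2; 85.00 mol is available, so C2H6 is limiting.
n(CO2) = (4/2) × 17.08 = 34.16 mol
V(CO2) = nRT/P = 34.16 × 0.08206 × 450.15 / 1.10 = 1147 L

1150 L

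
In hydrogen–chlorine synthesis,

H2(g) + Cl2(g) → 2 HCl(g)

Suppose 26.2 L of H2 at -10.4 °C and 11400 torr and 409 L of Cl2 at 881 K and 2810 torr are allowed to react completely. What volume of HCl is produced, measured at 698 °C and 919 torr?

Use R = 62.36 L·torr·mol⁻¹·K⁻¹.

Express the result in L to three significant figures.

2400 L

n(H2) = PV/RT = (11400 × 26.2) / (62.36 × 262.75) = 18.23 mol
n(Cl2) = PV/RT = (2810 × 409) / (62.36 × 881) = 20.92 mol
For 18.23 mol H2, stoichiometry requires (1/1) × 18.23 = 18.23 mol Cl2; 20.92 mol is available, so H2 is limiting.
n(HCl) = (2/1) × 18.23 = 36.46 mol
V(HCl) = nRT/P = 36.46 × 62.36 × 971.15 / 919 = 2403 L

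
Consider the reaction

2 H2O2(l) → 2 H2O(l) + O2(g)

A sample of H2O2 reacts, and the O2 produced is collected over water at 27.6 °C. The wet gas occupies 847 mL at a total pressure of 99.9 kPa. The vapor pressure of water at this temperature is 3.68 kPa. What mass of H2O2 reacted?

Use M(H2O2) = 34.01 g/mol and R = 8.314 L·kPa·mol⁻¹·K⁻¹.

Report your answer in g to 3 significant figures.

P(O2) = 99.9 − 3.68 = 96.22 kPa
n(O2) = PV/RT = (96.22 × 0.8470) / (8.314 × 300.75) = 0.03259 mol
n(H2O2) = (2/1) × 0.03259 = 0.06518 mol
m(H2O2) = 0.06518 × 34.01 = 2.217 g

2.22 g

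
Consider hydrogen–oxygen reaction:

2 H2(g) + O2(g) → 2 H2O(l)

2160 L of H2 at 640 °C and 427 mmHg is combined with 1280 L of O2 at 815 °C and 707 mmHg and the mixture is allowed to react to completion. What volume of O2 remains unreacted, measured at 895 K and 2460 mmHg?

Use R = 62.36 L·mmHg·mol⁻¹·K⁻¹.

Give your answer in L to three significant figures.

119 L

n(H2) = PV/RT = (427 × 2160) / (62.36 × 913.15) = 16.20 mol
n(O2) = PV/RT = (707 × 1280) / (62.36 × 1088.15) = 13.34 mol
For 16.20 mol H2, stoichiometry requires (1/2) × 16.20 = 8.100 mol O2; 13.34 mol is available, so H2 is limiting.
n(O2) consumed = (1/2) × 16.20 = 8.100 mol; remaining = 13.34 − 8.100 = 5.240 mol
V(O2) = nRT/P = 5.240 × 62.36 × 895 / 2460 = 118.9 L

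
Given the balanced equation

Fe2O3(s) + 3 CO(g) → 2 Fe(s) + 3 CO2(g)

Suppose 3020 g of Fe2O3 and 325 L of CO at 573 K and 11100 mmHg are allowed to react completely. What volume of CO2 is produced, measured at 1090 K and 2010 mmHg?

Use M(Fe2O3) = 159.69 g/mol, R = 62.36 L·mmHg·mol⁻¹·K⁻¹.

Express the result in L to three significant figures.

n(Fe2O3) = 3020 / 159.69 = 18.91 mol
n(CO) = PV/RT = (11100 × 325) / (62.36 × 573) = 101.0 mol
For 18.91 mol Fe2O3, stoichiometry requires (3/1) × 18.91 = 56.73 mol CO; 101.0 mol is available, so Fe2O3 is limiting.
n(CO2) = (3/1) × 18.91 = 56.73 mol
V(CO2) = nRT/P = 56.73 × 62.36 × 1090 / 2010 = 1918 L

1920 L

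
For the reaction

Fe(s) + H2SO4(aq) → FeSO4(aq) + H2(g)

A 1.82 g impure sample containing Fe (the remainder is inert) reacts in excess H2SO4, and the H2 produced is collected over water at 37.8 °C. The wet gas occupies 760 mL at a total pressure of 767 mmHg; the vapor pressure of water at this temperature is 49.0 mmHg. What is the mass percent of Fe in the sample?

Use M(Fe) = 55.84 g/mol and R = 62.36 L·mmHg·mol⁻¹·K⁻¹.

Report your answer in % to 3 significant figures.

P(H2) = 767 − 49.0 = 718.0 mmHg
n(H2) = PV/RT = (718.0 × 0.7600) / (62.36 × 310.95) = 0.02814 mol
n(Fe) = (1/1) × 0.02814 = 0.02814 mol
m(Fe) = 0.02814 × 55.84 = 1.571 g
%Fe = 1.571 / 1.82 × 100 = 86.32%

86.3 %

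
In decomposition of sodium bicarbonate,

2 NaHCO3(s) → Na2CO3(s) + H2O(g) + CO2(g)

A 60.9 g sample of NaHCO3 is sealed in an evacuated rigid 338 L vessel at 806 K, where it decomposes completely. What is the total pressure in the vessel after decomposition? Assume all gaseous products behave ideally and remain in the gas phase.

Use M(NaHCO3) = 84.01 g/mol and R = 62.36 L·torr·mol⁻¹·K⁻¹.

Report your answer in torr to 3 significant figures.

n(NaHCO3) = 60.9 / 84.01 = 0.7249 mol
n(gas produced) = (2/2) × 0.7249 = 0.7249 mol
P = nRT/V = 0.7249 × 62.36 × 806 / 338 = 107.8 torr

108 torr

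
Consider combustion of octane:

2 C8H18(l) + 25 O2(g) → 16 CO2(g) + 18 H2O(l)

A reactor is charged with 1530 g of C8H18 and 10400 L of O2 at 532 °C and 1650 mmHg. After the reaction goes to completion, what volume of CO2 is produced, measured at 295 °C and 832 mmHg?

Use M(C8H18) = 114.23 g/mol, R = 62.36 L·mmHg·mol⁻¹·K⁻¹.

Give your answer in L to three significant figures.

4560 L

n(C8H18) = 1530 / 114.23 = 13.39 mol
n(O2) = PV/RT = (1650 × 10400) / (62.36 × 805.15) = 341.8 mol
For 13.39 mol C8H18, stoichiometry requires (25/2) × 13.39 = 167.4 mol O2; 341.8 mol is available, so C8H18 is limiting.
n(CO2) = (16/2) × 13.39 = 107.1 mol
V(CO2) = nRT/P = 107.1 × 62.36 × 568.15 / 832 = 4561 L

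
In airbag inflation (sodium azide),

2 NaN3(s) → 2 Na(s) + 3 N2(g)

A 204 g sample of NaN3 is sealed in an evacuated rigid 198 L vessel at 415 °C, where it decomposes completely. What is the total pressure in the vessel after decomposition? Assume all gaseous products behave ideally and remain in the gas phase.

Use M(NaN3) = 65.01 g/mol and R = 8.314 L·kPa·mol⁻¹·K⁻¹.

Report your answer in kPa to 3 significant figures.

136 kPa

n(NaN3) = 204 / 65.01 = 3.138 mol
n(gas produced) = (3/2) × 3.138 = 4.707 mol
P = nRT/V = 4.707 × 8.314 × 688.15 / 198 = 136.0 kPa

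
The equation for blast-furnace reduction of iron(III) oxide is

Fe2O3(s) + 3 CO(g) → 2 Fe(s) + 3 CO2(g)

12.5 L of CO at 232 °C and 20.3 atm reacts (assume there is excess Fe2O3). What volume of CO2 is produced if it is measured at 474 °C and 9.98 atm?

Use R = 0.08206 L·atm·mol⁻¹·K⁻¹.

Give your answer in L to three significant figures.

n(CO) = PV/RT = (20.3 × 12.5) / (0.08206 × 505.15) = 6.121 mol
n(CO2) = (3/3) × 6.121 = 6.121 mol
V = nRT/P = 6.121 × 0.08206 × 747.15 / 9.98 = 37.60 L

37.6 L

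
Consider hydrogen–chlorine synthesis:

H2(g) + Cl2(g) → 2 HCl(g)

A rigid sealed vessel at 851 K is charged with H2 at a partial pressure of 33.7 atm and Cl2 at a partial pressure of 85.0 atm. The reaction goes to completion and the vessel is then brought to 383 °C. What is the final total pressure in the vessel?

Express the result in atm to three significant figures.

At constant V, partial pressures at 851 K are proportional to moles, so apply stoichiometry directly to pressures.
P(Cl2) required for 33.7 atm of H2 = (1/1) × 33.7 = 33.70 atm; available 85.0 atm, so H2 is limiting.
P(Cl2) remaining = 85.0 − (1/1) × 33.7 = 51.30 atm
P(gaseous products) = (2)/1 × 33.7 = 67.40 atm
P_total at 851 K = 51.30 + 67.40 = 118.7 atm
Scaling to 383 °C: P = 118.7 × 656.15/851 = 91.52 atm

91.5 atm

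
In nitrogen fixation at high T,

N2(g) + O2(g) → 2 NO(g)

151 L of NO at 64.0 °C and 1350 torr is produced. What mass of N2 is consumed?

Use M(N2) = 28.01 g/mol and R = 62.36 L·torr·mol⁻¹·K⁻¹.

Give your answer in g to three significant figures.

136 g

n(NO) = PV/RT = (1350 × 151) / (62.36 × 337.15) = 9.696 mol
n(N2) = (1/2) × 9.696 = 4.848 mol
m(N2) = 4.848 × 28.01 = 135.8 g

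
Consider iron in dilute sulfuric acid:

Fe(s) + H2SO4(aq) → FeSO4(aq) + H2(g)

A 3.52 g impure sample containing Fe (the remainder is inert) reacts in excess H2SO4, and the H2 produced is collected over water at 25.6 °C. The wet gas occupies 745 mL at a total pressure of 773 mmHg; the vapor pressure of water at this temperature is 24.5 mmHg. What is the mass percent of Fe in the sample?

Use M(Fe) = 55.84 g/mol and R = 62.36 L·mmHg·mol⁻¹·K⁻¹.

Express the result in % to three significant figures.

47.5 %

P(H2) = 773 − 24.5 = 748.5 mmHg
n(H2) = PV/RT = (748.5 × 0.7450) / (62.36 × 298.75) = 0.02993 mol
n(Fe) = (1/1) × 0.02993 = 0.02993 mol
m(Fe) = 0.02993 × 55.84 = 1.671 g
%Fe = 1.671 / 3.52 × 100 = 47.47%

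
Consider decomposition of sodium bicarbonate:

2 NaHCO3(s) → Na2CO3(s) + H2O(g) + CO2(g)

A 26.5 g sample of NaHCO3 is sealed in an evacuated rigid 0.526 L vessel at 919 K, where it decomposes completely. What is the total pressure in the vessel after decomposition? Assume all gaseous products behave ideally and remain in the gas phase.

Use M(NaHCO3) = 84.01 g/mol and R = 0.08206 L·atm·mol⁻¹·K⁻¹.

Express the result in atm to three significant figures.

n(NaHCO3) = 26.5 / 84.01 = 0.3154 mol
n(gas produced) = (2/2) × 0.3154 = 0.3154 mol
P = nRT/V = 0.3154 × 0.08206 × 919 / 0.526 = 45.22 atm

45.2 atm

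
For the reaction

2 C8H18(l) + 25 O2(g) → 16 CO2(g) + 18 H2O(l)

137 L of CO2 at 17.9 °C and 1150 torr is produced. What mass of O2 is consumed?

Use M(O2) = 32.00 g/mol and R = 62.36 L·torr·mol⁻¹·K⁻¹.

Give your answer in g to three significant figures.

n(CO2) = PV/RT = (1150 × 137) / (62.36 × 291.05) = 8.680 mol
n(O2) = (25/16) × 8.680 = 13.56 mol
m(O2) = 13.56 × 32.00 = 433.9 g

434 g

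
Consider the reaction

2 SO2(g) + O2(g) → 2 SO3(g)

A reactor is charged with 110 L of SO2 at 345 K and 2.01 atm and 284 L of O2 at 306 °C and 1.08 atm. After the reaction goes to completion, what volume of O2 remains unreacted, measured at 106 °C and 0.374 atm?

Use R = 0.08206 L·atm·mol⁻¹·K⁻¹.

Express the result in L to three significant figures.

n(SO2) = PV/RT = (2.01 × 110) / (0.08206 × 345) = 7.810 mol
n(O2) = PV/RT = (1.08 × 284) / (0.08206 × 579.15) = 6.454 mol
For 7.810 mol SO2, stoichiometry requires (1/2) × 7.810 = 3.905 mol O2; 6.454 mol is available, so SO2 is limiting.
n(O2) consumed = (1/2) × 7.810 = 3.905 mol; remaining = 6.454 − 3.905 = 2.549 mol
V(O2) = nRT/P = 2.549 × 0.08206 × 379.15 / 0.374 = 212.1 L

212 L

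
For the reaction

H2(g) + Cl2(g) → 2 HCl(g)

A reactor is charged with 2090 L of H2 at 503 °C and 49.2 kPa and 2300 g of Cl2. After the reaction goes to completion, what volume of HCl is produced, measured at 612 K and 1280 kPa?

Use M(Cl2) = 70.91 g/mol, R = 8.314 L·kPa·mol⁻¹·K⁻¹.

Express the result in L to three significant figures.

n(H2) = PV/RT = (49.2 × 2090) / (8.314 × 776.15) = 15.94 mol
n(Cl2) = 2300 / 70.91 = 32.44 mol
For 15.94 mol H2, stoichiometry requires (1/1) × 15.94 = 15.94 mol Cl2; 32.44 mol is available, so H2 is limiting.
n(HCl) = (2/1) × 15.94 = 31.88 mol
V(HCl) = nRT/P = 31.88 × 8.314 × 612 / 1280 = 126.7 L

127 L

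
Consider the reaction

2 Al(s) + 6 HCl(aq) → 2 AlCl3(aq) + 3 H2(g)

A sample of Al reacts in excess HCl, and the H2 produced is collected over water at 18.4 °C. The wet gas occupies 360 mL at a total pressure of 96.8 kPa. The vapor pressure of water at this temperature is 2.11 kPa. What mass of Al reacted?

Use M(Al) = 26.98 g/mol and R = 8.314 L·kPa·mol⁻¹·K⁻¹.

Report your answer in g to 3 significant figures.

P(H2) = 96.8 − 2.11 = 94.69 kPa
n(H2) = PV/RT = (94.69 × 0.3600) / (8.314 × 291.55) = 0.01406 mol
n(Al) = (2/3) × 0.01406 = 0.009373 mol
m(Al) = 0.009373 × 26.98 = 0.2529 g

0.253 g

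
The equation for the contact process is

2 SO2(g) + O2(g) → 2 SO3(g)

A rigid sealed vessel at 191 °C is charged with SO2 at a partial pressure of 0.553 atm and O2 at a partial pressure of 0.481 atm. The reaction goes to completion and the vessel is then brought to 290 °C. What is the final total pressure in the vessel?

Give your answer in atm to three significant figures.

0.919 atm

At constant V, partial pressures at 191 °C are proportional to moles, so apply stoichiometry directly to pressures.
P(O2) required for 0.553 atm of SO2 = (1/2) × 0.553 = 0.2765 atm; available 0.481 atm, so SO2 is limiting.
P(O2) remaining = 0.481 − (1/2) × 0.553 = 0.2045 atm
P(gaseous products) = (2)/2 × 0.553 = 0.5530 atm
P_total at 191 °C = 0.2045 + 0.5530 = 0.7575 atm
Scaling to 290 °C: P = 0.7575 × 563.15/464.15 = 0.9191 atm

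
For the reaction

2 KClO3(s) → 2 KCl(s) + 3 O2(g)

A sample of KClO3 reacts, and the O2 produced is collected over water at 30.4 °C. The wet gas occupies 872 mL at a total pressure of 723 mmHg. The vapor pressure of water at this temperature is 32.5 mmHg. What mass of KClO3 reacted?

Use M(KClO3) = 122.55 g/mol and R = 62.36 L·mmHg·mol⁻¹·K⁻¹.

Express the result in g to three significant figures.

P(O2) = 723 − 32.5 = 690.5 mmHg
n(O2) = PV/RT = (690.5 × 0.8720) / (62.36 × 303.55) = 0.03181 mol
n(KClO3) = (2/3) × 0.03181 = 0.02121 mol
m(KClO3) = 0.02121 × 122.55 = 2.599 g

2.60 g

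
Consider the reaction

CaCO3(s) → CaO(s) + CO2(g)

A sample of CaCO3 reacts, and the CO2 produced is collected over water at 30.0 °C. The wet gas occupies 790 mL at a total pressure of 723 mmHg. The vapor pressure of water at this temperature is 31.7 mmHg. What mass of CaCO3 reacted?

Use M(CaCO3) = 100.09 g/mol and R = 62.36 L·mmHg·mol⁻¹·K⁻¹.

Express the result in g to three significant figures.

2.89 g

P(CO2) = 723 − 31.7 = 691.3 mmHg
n(CO2) = PV/RT = (691.3 × 0.7900) / (62.36 × 303.15) = 0.02889 mol
n(CaCO3) = (1/1) × 0.02889 = 0.02889 mol
m(CaCO3) = 0.02889 × 100.09 = 2.892 g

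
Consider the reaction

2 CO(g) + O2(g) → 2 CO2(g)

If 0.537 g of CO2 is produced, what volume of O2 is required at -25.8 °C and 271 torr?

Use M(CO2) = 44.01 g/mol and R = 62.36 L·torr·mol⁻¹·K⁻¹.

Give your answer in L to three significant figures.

n(CO2) = 0.5370 / 44.01 = 0.01220 mol
n(O2) = (1/2) × 0.01220 = 0.006100 mol
V = nRT/P = 0.006100 × 62.36 × 247.35 / 271 = 0.3472 L

0.347 L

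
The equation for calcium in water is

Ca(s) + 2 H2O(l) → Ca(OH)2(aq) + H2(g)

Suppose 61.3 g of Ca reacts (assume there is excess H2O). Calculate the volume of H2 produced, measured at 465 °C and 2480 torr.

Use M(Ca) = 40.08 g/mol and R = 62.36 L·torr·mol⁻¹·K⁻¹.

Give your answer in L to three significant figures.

28.4 L

n(Ca) = 61.30 / 40.08 = 1.529 mol
n(H2) = (1/1) × 1.529 = 1.529 mol
V = nRT/P = 1.529 × 62.36 × 738.15 / 2480 = 28.38 L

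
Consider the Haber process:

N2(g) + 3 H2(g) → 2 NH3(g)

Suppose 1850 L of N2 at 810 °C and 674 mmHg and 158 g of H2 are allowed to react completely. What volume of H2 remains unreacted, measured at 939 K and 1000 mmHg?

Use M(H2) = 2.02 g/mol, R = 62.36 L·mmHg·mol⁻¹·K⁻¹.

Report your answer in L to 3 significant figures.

1340 L

n(N2) = PV/RT = (674 × 1850) / (62.36 × 1083.15) = 18.46 mol
n(H2) = 158 / 2.02 = 78.22 mol
For 18.46 mol N2, stoichiometry requires (3/1) × 18.46 = 55.38 mol H2; 78.22 mol is available, so N2 is limiting.
n(H2) consumed = (3/1) × 18.46 = 55.38 mol; remaining = 78.22 − 55.38 = 22.84 mol
V(H2) = nRT/P = 22.84 × 62.36 × 939 / 1000 = 1337 L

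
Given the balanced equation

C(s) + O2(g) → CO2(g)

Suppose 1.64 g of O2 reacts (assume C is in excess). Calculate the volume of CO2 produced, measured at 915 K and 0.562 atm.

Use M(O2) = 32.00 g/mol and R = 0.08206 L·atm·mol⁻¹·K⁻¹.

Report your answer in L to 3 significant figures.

n(O2) = 1.640 / 32.00 = 0.05125 mol
n(CO2) = (1/1) × 0.05125 = 0.05125 mol
V = nRT/P = 0.05125 × 0.08206 × 915 / 0.562 = 6.847 L

6.85 L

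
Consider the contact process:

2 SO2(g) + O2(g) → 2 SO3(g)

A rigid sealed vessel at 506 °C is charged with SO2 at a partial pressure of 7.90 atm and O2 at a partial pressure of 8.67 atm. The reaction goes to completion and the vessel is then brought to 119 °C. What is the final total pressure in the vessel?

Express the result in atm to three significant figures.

At constant V, partial pressures at 506 °C are proportional to moles, so apply stoichiometry directly to pressures.
P(O2) required for 7.90 atm of SO2 = (1/2) × 7.90 = 3.950 atm; available 8.67 atm, so SO2 is limiting.
P(O2) remaining = 8.67 − (1/2) × 7.90 = 4.720 atm
P(gaseous products) = (2)/2 × 7.90 = 7.900 atm
P_total at 506 °C = 4.720 + 7.900 = 12.62 atm
Scaling to 119 °C: P = 12.62 × 392.15/779.15 = 6.352 atm

6.35 atm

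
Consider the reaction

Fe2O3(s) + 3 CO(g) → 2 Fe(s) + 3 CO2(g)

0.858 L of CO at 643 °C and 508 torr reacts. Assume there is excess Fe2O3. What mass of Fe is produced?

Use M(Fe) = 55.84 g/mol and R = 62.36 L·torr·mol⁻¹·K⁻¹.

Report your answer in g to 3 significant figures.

n(CO) = PV/RT = (508 × 0.858) / (62.36 × 916.15) = 0.007629 mol
n(Fe) = (2/3) × 0.007629 = 0.005086 mol
m(Fe) = 0.005086 × 55.84 = 0.2840 g

0.284 g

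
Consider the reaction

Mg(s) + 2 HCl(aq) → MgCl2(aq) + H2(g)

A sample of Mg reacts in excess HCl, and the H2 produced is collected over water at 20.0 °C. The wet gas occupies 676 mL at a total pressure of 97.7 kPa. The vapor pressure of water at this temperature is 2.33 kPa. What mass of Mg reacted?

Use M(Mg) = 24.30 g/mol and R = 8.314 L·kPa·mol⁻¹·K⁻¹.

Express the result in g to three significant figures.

0.643 g

P(H2) = 97.7 − 2.33 = 95.37 kPa
n(H2) = PV/RT = (95.37 × 0.6760) / (8.314 × 293.15) = 0.02645 mol
n(Mg) = (1/1) × 0.02645 = 0.02645 mol
m(Mg) = 0.02645 × 24.30 = 0.6427 g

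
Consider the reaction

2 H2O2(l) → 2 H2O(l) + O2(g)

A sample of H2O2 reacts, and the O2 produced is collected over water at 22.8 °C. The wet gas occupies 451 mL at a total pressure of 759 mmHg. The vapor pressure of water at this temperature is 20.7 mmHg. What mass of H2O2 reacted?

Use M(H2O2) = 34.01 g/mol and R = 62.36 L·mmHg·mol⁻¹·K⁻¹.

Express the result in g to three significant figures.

P(O2) = 759 − 20.7 = 738.3 mmHg
n(O2) = PV/RT = (738.3 × 0.4510) / (62.36 × 295.95) = 0.01804 mol
n(H2O2) = (2/1) × 0.01804 = 0.03608 mol
m(H2O2) = 0.03608 × 34.01 = 1.227 g

1.23 g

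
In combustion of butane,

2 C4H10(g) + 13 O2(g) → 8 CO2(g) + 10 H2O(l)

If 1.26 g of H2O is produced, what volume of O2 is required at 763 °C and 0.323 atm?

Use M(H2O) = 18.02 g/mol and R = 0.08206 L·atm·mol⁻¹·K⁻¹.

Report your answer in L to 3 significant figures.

23.9 L

n(H2O) = 1.260 / 18.02 = 0.06992 mol
n(O2) = (13/10) × 0.06992 = 0.09090 mol
V = nRT/P = 0.09090 × 0.08206 × 1036.15 / 0.323 = 23.93 L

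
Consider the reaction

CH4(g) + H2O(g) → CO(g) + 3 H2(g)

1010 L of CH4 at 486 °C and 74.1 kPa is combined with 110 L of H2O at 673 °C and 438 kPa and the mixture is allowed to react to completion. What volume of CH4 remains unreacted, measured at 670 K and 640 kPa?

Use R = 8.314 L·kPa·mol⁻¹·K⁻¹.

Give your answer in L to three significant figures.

n(CH4) = PV/RT = (74.1 × 1010) / (8.314 × 759.15) = 11.86 mol
n(H2O) = PV/RT = (438 × 110) / (8.314 × 946.15) = 6.125 mol
For 11.86 mol CH4, stoichiometry requires (1/1) × 11.86 = 11.86 mol H2O; 6.125 mol is available, so H2O is limiting.
n(CH4) consumed = (1/1) × 6.125 = 6.125 mol; remaining = 11.86 − 6.125 = 5.735 mol
V(CH4) = nRT/P = 5.735 × 8.314 × 670 / 640 = 49.92 L

49.9 L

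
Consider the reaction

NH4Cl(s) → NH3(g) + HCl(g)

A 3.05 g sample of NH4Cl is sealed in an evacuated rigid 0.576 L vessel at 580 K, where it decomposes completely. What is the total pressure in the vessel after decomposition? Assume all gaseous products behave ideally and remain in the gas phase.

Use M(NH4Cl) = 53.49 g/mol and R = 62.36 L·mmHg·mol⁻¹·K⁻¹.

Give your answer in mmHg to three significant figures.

7160 mmHg

n(NH4Cl) = 3.05 / 53.49 = 0.05702 mol
n(gas produced) = (2/1) × 0.05702 = 0.1140 mol
P = nRT/V = 0.1140 × 62.36 × 580 / 0.576 = 7158 mmHg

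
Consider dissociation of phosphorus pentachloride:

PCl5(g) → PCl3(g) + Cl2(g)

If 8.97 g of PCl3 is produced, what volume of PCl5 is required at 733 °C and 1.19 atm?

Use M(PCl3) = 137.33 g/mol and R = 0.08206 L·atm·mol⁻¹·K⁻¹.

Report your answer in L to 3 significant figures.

4.53 L

n(PCl3) = 8.970 / 137.33 = 0.06532 mol
n(PCl5) = (1/1) × 0.06532 = 0.06532 mol
V = nRT/P = 0.06532 × 0.08206 × 1006.15 / 1.19 = 4.532 L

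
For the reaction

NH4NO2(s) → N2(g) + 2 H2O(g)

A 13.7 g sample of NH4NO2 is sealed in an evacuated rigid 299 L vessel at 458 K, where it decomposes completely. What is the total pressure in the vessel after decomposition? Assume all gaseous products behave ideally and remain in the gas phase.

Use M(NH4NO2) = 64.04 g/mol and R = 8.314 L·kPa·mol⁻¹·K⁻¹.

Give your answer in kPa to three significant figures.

8.17 kPa

n(NH4NO2) = 13.7 / 64.04 = 0.2139 mol
n(gas produced) = (3/1) × 0.2139 = 0.6417 mol
P = nRT/V = 0.6417 × 8.314 × 458 / 299 = 8.172 kPa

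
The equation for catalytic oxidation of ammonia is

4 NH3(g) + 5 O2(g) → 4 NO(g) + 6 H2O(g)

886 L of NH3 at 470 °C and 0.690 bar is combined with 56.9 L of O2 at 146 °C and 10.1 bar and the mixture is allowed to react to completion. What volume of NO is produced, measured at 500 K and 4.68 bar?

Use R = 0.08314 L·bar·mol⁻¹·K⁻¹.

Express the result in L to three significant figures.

n(NH3) = PV/RT = (0.690 × 886) / (0.08314 × 743.15) = 9.895 mol
n(O2) = PV/RT = (10.1 × 56.9) / (0.08314 × 419.15) = 16.49 mol
For 9.895 mol NH3, stoichiometry requires (5/4) × 9.895 = 12.37 mol O2; 16.49 mol is available, so NH3 is limiting.
n(NO) = (4/4) × 9.895 = 9.895 mol
V(NO) = nRT/P = 9.895 × 0.08314 × 500 / 4.68 = 87.89 L

87.9 L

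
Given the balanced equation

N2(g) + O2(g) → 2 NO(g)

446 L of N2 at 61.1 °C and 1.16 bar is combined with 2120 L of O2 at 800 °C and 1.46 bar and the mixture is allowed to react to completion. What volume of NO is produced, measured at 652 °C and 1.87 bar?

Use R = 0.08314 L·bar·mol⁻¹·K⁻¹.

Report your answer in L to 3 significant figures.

n(N2) = PV/RT = (1.16 × 446) / (0.08314 × 334.25) = 18.62 mol
n(O2) = PV/RT = (1.46 × 2120) / (0.08314 × 1073.15) = 34.69 mol
For 18.62 mol N2, stoichiometry requires (1/1) × 18.62 = 18.62 mol O2; 34.69 mol is available, so N2 is limiting.
n(NO) = (2/1) × 18.62 = 37.24 mol
V(NO) = nRT/P = 37.24 × 0.08314 × 925.15 / 1.87 = 1532 L

1530 L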